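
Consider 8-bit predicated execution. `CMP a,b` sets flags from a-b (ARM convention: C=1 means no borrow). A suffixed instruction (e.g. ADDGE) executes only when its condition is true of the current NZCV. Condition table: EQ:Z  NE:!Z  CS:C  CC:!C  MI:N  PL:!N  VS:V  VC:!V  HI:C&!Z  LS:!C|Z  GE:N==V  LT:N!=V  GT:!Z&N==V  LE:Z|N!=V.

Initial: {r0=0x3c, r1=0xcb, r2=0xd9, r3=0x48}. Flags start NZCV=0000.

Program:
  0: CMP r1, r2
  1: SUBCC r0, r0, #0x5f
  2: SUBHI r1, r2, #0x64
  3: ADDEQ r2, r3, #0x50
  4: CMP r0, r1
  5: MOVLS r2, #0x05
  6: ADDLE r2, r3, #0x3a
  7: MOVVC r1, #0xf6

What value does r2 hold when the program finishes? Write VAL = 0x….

[0] flags=1000 → (cmp)
[1] flags=1000 CC?T → r0=0xdd
[2] flags=1000 HI?F → skip
[3] flags=1000 EQ?F → skip
[4] flags=0010 → (cmp)
[5] flags=0010 LS?F → skip
[6] flags=0010 LE?F → skip
[7] flags=0010 VC?T → r1=0xf6

VAL = 0xd9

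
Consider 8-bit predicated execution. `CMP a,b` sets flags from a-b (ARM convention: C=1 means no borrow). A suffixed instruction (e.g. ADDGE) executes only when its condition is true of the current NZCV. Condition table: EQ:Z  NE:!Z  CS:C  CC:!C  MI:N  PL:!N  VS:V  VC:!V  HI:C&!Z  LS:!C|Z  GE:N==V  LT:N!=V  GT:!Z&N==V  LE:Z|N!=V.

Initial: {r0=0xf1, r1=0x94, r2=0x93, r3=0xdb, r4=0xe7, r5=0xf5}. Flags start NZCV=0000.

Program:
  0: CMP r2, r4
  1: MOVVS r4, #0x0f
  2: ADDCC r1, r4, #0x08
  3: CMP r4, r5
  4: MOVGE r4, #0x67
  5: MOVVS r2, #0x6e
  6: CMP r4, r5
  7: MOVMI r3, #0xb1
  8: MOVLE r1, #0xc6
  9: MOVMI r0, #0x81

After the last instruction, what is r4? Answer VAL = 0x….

0: ✓ CMP  NZCV=1000
1: · MOVVS
2: ✓ ADDCC  r1←0xef
3: ✓ CMP  NZCV=1000
4: · MOVGE
5: · MOVVS
6: ✓ CMP  NZCV=1000
7: ✓ MOVMI  r3←0xb1
8: ✓ MOVLE  r1←0xc6
9: ✓ MOVMI  r0←0x81

VAL = 0xe7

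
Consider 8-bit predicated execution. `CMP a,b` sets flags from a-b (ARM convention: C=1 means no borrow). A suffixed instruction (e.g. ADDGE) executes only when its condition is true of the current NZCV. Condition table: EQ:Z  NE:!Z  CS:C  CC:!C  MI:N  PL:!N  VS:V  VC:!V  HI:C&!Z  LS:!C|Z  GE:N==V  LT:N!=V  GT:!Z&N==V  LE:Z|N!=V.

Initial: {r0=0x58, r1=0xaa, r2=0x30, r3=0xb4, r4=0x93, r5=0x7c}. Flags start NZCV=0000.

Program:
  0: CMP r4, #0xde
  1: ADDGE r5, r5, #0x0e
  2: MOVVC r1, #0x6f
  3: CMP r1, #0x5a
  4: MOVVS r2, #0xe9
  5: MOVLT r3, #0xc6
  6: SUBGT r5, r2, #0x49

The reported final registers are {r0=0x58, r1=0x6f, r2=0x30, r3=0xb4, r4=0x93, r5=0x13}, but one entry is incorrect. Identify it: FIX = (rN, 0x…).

0: ✓ CMP  NZCV=1000
1: · ADDGE
2: ✓ MOVVC  r1←0x6f
3: ✓ CMP  NZCV=0010
4: · MOVVS
5: · MOVLT
6: ✓ SUBGT  r5←0xe7

FIX = (r5, 0xe7)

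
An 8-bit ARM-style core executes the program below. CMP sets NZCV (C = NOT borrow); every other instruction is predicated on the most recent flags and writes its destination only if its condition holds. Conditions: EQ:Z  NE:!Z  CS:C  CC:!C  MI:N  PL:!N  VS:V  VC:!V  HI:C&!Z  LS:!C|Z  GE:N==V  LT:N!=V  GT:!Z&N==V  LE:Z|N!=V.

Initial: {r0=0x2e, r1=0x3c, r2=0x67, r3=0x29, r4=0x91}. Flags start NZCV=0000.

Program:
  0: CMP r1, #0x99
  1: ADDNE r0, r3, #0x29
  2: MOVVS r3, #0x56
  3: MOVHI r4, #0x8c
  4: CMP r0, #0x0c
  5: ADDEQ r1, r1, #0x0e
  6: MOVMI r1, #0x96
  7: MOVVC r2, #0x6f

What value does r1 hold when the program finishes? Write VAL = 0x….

VAL = 0x3c

[0] flags=1001 → (cmp)
[1] flags=1001 NE?T → r0=0x52
[2] flags=1001 VS?T → r3=0x56
[3] flags=1001 HI?F → skip
[4] flags=0010 → (cmp)
[5] flags=0010 EQ?F → skip
[6] flags=0010 MI?F → skip
[7] flags=0010 VC?T → r2=0x6f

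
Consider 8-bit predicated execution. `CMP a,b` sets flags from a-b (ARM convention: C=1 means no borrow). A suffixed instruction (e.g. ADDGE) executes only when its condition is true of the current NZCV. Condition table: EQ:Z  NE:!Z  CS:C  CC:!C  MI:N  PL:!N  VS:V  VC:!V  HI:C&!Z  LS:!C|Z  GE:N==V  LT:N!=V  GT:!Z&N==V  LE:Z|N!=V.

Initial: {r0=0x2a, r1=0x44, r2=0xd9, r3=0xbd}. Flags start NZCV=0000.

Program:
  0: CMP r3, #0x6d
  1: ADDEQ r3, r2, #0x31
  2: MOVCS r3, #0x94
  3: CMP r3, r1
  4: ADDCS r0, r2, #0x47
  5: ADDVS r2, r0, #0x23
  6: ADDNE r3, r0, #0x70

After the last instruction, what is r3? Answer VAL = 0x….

[0] flags=0011 → (cmp)
[1] flags=0011 EQ?F → skip
[2] flags=0011 CS?T → r3=0x94
[3] flags=0011 → (cmp)
[4] flags=0011 CS?T → r0=0x20
[5] flags=0011 VS?T → r2=0x43
[6] flags=0011 NE?T → r3=0x90

VAL = 0x90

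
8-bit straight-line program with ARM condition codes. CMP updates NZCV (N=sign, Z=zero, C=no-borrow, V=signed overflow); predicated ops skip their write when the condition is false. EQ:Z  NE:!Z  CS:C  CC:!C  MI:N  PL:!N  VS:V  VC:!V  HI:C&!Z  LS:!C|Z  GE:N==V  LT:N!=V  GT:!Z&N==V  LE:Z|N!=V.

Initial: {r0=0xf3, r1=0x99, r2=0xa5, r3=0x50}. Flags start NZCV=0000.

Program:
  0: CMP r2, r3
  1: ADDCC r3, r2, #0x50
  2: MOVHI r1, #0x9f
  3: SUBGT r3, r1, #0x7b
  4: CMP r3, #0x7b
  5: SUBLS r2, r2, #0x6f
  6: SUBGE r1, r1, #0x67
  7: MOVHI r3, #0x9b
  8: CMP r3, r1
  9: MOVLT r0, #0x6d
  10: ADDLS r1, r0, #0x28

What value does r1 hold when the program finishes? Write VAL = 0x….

VAL = 0x1b

[0] flags=0011 → (cmp)
[1] flags=0011 CC?F → skip
[2] flags=0011 HI?T → r1=0x9f
[3] flags=0011 GT?F → skip
[4] flags=1000 → (cmp)
[5] flags=1000 LS?T → r2=0x36
[6] flags=1000 GE?F → skip
[7] flags=1000 HI?F → skip
[8] flags=1001 → (cmp)
[9] flags=1001 LT?F → skip
[10] flags=1001 LS?T → r1=0x1b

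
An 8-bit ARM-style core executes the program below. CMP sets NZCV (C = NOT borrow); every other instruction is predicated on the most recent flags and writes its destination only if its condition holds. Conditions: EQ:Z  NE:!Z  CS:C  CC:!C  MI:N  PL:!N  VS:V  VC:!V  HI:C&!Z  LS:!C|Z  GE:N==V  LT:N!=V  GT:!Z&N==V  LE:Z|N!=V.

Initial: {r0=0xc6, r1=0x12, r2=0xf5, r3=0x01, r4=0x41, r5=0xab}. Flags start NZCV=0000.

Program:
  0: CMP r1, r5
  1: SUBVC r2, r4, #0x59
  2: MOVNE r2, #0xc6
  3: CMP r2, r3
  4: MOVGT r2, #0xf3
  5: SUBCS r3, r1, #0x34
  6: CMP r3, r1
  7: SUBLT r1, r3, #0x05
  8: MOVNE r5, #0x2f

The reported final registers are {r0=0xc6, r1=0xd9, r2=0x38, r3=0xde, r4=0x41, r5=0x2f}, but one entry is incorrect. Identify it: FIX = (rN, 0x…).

[0] flags=0000 → (cmp)
[1] flags=0000 VC?T → r2=0xe8
[2] flags=0000 NE?T → r2=0xc6
[3] flags=1010 → (cmp)
[4] flags=1010 GT?F → skip
[5] flags=1010 CS?T → r3=0xde
[6] flags=1010 → (cmp)
[7] flags=1010 LT?T → r1=0xd9
[8] flags=1010 NE?T → r5=0x2f

FIX = (r2, 0xc6)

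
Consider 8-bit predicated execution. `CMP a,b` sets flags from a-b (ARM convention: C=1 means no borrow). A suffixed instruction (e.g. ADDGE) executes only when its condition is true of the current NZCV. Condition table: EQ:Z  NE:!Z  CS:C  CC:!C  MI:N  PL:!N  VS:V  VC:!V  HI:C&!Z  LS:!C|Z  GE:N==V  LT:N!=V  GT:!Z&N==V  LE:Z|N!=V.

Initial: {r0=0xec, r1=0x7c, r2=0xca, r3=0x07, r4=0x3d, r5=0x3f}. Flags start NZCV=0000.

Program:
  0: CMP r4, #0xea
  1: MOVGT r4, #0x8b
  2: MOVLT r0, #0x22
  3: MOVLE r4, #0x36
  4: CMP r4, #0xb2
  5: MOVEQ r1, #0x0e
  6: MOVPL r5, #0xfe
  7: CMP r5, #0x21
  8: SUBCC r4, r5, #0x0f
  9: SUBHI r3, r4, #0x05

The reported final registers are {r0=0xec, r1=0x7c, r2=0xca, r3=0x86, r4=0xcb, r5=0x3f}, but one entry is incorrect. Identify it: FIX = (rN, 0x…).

0: ✓ CMP  NZCV=0000
1: ✓ MOVGT  r4←0x8b
2: · MOVLT
3: · MOVLE
4: ✓ CMP  NZCV=1000
5: · MOVEQ
6: · MOVPL
7: ✓ CMP  NZCV=0010
8: · SUBCC
9: ✓ SUBHI  r3←0x86

FIX = (r4, 0x8b)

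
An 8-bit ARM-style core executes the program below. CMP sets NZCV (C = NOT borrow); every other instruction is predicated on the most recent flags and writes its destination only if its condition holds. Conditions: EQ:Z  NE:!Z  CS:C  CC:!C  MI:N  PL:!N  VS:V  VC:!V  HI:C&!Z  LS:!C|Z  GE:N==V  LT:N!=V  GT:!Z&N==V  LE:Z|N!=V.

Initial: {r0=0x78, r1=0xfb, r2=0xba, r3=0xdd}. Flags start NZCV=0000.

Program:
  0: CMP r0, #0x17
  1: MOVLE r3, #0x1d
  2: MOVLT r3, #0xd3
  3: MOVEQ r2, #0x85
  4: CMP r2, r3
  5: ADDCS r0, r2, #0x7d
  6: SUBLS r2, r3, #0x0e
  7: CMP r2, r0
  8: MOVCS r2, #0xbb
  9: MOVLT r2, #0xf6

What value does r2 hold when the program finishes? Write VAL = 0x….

0: ✓ CMP  NZCV=0010
1: · MOVLE
2: · MOVLT
3: · MOVEQ
4: ✓ CMP  NZCV=1000
5: · ADDCS
6: ✓ SUBLS  r2←0xcf
7: ✓ CMP  NZCV=0011
8: ✓ MOVCS  r2←0xbb
9: ✓ MOVLT  r2←0xf6

VAL = 0xf6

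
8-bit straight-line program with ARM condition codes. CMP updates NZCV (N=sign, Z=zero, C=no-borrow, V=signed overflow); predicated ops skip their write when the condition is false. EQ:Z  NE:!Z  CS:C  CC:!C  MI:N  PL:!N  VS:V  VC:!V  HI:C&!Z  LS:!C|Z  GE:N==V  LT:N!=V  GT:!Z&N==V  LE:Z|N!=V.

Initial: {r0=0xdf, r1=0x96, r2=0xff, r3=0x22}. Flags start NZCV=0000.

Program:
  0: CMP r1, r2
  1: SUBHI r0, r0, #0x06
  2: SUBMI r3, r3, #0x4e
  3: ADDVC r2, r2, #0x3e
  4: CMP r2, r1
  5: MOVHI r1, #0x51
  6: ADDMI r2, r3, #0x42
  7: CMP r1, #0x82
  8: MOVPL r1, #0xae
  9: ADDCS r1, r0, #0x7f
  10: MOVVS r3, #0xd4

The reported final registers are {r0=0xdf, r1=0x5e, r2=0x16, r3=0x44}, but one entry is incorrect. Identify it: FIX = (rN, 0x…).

FIX = (r3, 0xd4)

[0] flags=1000 → (cmp)
[1] flags=1000 HI?F → skip
[2] flags=1000 MI?T → r3=0xd4
[3] flags=1000 VC?T → r2=0x3d
[4] flags=1001 → (cmp)
[5] flags=1001 HI?F → skip
[6] flags=1001 MI?T → r2=0x16
[7] flags=0010 → (cmp)
[8] flags=0010 PL?T → r1=0xae
[9] flags=0010 CS?T → r1=0x5e
[10] flags=0010 VS?F → skip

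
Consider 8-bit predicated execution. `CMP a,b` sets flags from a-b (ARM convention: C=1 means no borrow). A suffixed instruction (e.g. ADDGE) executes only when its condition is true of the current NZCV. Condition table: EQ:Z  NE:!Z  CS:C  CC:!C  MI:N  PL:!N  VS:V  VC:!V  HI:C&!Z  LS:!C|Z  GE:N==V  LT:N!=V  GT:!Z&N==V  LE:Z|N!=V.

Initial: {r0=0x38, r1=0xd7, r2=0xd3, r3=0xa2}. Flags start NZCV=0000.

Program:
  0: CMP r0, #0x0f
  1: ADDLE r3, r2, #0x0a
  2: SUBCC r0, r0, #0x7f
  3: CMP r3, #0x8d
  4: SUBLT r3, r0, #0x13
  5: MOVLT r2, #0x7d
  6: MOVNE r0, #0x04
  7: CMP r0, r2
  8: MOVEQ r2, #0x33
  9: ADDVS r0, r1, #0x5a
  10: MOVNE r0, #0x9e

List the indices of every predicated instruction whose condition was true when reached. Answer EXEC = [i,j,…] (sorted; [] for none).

[0] flags=0010 → (cmp)
[1] flags=0010 LE?F → skip
[2] flags=0010 CC?F → skip
[3] flags=0010 → (cmp)
[4] flags=0010 LT?F → skip
[5] flags=0010 LT?F → skip
[6] flags=0010 NE?T → r0=0x04
[7] flags=0000 → (cmp)
[8] flags=0000 EQ?F → skip
[9] flags=0000 VS?F → skip
[10] flags=0000 NE?T → r0=0x9e

EXEC = [6,10]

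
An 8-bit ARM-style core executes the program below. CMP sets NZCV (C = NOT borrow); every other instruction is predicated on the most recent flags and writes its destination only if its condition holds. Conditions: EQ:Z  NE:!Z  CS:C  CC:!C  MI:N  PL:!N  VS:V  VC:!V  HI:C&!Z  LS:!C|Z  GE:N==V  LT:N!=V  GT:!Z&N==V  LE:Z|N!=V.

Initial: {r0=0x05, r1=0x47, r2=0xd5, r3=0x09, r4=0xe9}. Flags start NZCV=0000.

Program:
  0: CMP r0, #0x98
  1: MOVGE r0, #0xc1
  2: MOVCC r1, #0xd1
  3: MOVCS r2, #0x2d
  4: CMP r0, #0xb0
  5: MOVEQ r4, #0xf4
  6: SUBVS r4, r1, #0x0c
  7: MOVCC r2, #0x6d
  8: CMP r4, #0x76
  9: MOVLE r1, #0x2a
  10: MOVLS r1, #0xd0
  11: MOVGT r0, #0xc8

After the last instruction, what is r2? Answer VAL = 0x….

0: ✓ CMP  NZCV=0000
1: ✓ MOVGE  r0←0xc1
2: ✓ MOVCC  r1←0xd1
3: · MOVCS
4: ✓ CMP  NZCV=0010
5: · MOVEQ
6: · SUBVS
7: · MOVCC
8: ✓ CMP  NZCV=0011
9: ✓ MOVLE  r1←0x2a
10: · MOVLS
11: · MOVGT

VAL = 0xd5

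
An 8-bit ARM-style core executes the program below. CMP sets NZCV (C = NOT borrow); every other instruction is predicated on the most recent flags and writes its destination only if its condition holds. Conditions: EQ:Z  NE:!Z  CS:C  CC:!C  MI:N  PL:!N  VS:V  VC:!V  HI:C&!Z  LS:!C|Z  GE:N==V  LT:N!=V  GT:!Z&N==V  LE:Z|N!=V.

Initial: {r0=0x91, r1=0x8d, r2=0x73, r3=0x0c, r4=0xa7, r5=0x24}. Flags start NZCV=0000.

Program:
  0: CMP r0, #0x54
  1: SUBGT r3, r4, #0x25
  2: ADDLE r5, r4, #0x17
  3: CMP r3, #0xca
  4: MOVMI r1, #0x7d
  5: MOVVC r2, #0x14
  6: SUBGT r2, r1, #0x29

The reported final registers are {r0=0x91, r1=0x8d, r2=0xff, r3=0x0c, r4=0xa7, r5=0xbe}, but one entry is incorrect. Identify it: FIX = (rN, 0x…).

[0] flags=0011 → (cmp)
[1] flags=0011 GT?F → skip
[2] flags=0011 LE?T → r5=0xbe
[3] flags=0000 → (cmp)
[4] flags=0000 MI?F → skip
[5] flags=0000 VC?T → r2=0x14
[6] flags=0000 GT?T → r2=0x64

FIX = (r2, 0x64)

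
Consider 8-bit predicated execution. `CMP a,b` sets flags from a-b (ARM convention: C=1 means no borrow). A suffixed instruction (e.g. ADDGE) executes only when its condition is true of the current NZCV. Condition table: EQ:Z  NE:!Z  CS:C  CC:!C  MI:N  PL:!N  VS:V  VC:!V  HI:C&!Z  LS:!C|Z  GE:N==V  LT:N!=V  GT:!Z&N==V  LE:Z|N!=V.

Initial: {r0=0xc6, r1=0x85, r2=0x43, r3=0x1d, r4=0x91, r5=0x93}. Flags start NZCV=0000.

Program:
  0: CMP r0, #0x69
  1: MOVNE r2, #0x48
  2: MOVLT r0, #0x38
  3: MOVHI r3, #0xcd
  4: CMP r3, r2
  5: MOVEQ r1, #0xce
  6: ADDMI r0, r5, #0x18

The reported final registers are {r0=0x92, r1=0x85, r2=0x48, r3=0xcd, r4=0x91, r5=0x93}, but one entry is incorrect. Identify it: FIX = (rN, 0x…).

FIX = (r0, 0xab)

0: ✓ CMP  NZCV=0011
1: ✓ MOVNE  r2←0x48
2: ✓ MOVLT  r0←0x38
3: ✓ MOVHI  r3←0xcd
4: ✓ CMP  NZCV=1010
5: · MOVEQ
6: ✓ ADDMI  r0←0xab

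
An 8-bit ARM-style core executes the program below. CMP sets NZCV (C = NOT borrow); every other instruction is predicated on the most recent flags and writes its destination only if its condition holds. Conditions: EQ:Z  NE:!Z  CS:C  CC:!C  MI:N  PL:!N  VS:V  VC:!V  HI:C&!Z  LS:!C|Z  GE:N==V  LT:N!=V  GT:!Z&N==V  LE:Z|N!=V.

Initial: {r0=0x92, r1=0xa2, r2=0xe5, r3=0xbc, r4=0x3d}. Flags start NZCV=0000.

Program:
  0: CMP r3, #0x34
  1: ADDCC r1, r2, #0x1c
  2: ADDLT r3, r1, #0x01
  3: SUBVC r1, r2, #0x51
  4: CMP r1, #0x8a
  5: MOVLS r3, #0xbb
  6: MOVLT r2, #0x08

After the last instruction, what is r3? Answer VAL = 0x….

0: ✓ CMP  NZCV=1010
1: · ADDCC
2: ✓ ADDLT  r3←0xa3
3: ✓ SUBVC  r1←0x94
4: ✓ CMP  NZCV=0010
5: · MOVLS
6: · MOVLT

VAL = 0xa3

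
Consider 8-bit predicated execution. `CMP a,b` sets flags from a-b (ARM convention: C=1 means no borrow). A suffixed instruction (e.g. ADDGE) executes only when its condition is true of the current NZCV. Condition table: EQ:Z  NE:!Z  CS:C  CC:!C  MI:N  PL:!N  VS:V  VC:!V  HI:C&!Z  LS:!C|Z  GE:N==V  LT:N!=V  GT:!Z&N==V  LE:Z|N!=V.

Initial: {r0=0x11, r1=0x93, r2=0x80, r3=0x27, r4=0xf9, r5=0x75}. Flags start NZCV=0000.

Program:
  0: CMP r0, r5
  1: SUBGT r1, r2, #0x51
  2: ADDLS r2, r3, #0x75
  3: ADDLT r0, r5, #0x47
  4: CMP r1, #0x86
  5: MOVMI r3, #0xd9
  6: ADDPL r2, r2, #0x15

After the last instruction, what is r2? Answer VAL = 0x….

VAL = 0xb1

0: ✓ CMP  NZCV=1000
1: · SUBGT
2: ✓ ADDLS  r2←0x9c
3: ✓ ADDLT  r0←0xbc
4: ✓ CMP  NZCV=0010
5: · MOVMI
6: ✓ ADDPL  r2←0xb1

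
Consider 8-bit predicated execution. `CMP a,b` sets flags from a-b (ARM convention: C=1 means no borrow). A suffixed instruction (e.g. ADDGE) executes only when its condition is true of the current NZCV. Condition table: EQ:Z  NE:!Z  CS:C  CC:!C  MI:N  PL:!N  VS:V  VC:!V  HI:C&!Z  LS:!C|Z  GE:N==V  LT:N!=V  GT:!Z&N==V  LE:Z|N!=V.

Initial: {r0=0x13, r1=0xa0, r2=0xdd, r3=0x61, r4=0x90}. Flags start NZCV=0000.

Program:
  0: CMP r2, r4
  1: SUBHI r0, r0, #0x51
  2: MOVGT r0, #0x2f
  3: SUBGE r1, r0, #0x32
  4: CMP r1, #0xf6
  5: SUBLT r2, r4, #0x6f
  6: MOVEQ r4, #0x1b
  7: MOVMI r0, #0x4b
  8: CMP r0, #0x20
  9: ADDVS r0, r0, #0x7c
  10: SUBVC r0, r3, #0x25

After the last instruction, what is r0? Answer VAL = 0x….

0: ✓ CMP  NZCV=0010
1: ✓ SUBHI  r0←0xc2
2: ✓ MOVGT  r0←0x2f
3: ✓ SUBGE  r1←0xfd
4: ✓ CMP  NZCV=0010
5: · SUBLT
6: · MOVEQ
7: · MOVMI
8: ✓ CMP  NZCV=0010
9: · ADDVS
10: ✓ SUBVC  r0←0x3c

VAL = 0x3c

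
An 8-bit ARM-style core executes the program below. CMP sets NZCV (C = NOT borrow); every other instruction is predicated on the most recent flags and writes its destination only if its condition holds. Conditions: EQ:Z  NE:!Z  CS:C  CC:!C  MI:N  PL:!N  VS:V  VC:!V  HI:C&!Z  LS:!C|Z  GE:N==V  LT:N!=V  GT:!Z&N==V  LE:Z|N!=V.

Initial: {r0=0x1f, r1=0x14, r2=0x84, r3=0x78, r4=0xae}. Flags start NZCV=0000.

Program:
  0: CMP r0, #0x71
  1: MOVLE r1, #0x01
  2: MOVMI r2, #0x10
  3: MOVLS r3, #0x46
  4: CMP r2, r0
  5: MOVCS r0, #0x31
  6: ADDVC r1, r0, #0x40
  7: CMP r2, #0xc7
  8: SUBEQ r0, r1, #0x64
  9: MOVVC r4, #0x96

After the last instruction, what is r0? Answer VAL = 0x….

VAL = 0x1f

[0] flags=1000 → (cmp)
[1] flags=1000 LE?T → r1=0x01
[2] flags=1000 MI?T → r2=0x10
[3] flags=1000 LS?T → r3=0x46
[4] flags=1000 → (cmp)
[5] flags=1000 CS?F → skip
[6] flags=1000 VC?T → r1=0x5f
[7] flags=0000 → (cmp)
[8] flags=0000 EQ?F → skip
[9] flags=0000 VC?T → r4=0x96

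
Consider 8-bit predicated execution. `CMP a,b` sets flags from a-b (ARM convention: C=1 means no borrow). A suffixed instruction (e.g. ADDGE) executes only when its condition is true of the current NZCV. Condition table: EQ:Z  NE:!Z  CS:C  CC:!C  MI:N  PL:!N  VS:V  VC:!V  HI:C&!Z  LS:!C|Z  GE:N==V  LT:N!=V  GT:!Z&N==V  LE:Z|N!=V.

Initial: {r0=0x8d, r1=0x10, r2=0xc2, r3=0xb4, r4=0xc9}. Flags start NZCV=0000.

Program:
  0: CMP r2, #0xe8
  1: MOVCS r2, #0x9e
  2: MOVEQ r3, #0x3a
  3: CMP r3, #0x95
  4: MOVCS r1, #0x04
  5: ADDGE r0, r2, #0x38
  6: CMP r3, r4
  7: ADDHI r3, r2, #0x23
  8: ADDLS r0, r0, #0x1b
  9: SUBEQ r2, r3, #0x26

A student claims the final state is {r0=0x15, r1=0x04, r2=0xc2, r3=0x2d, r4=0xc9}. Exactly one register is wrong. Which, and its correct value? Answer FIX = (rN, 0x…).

FIX = (r3, 0xb4)

[0] flags=1000 → (cmp)
[1] flags=1000 CS?F → skip
[2] flags=1000 EQ?F → skip
[3] flags=0010 → (cmp)
[4] flags=0010 CS?T → r1=0x04
[5] flags=0010 GE?T → r0=0xfa
[6] flags=1000 → (cmp)
[7] flags=1000 HI?F → skip
[8] flags=1000 LS?T → r0=0x15
[9] flags=1000 EQ?F → skip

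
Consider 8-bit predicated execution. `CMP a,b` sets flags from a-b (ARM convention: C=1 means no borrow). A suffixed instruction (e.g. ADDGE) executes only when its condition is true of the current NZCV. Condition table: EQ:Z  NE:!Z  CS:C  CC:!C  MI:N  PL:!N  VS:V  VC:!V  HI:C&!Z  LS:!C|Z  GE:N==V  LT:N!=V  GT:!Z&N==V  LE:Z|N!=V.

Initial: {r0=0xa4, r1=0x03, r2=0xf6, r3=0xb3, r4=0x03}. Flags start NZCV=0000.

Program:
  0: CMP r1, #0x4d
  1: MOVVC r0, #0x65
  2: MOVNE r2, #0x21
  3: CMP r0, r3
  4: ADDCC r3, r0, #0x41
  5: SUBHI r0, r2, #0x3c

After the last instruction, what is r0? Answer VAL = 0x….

VAL = 0x65

[0] flags=1000 → (cmp)
[1] flags=1000 VC?T → r0=0x65
[2] flags=1000 NE?T → r2=0x21
[3] flags=1001 → (cmp)
[4] flags=1001 CC?T → r3=0xa6
[5] flags=1001 HI?F → skip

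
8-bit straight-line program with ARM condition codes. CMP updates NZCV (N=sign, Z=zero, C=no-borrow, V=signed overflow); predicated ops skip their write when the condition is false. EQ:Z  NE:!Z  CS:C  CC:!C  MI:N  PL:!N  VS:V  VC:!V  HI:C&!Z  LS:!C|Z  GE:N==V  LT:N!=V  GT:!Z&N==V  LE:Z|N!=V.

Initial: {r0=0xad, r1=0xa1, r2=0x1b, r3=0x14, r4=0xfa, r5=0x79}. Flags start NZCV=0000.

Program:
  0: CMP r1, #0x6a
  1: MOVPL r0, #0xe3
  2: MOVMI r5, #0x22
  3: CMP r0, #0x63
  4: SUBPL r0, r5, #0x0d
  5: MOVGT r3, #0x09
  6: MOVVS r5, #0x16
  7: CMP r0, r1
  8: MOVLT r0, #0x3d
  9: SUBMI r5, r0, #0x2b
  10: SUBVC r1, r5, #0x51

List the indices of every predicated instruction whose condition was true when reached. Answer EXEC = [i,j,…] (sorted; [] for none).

[0] flags=0011 → (cmp)
[1] flags=0011 PL?T → r0=0xe3
[2] flags=0011 MI?F → skip
[3] flags=1010 → (cmp)
[4] flags=1010 PL?F → skip
[5] flags=1010 GT?F → skip
[6] flags=1010 VS?F → skip
[7] flags=0010 → (cmp)
[8] flags=0010 LT?F → skip
[9] flags=0010 MI?F → skip
[10] flags=0010 VC?T → r1=0x28

EXEC = [1,10]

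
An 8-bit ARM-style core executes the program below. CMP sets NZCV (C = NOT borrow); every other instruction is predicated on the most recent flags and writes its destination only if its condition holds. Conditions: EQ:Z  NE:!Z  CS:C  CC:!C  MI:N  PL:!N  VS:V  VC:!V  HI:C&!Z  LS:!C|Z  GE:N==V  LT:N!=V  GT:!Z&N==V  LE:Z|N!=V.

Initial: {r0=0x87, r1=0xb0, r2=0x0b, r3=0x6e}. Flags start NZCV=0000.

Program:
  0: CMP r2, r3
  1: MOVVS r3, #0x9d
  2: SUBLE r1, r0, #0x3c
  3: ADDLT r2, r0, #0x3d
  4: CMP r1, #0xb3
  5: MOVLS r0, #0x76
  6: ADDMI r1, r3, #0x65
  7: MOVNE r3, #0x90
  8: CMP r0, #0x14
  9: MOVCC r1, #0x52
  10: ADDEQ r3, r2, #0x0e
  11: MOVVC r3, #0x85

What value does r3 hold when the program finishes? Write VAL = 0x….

0: ✓ CMP  NZCV=1000
1: · MOVVS
2: ✓ SUBLE  r1←0x4b
3: ✓ ADDLT  r2←0xc4
4: ✓ CMP  NZCV=1001
5: ✓ MOVLS  r0←0x76
6: ✓ ADDMI  r1←0xd3
7: ✓ MOVNE  r3←0x90
8: ✓ CMP  NZCV=0010
9: · MOVCC
10: · ADDEQ
11: ✓ MOVVC  r3←0x85

VAL = 0x85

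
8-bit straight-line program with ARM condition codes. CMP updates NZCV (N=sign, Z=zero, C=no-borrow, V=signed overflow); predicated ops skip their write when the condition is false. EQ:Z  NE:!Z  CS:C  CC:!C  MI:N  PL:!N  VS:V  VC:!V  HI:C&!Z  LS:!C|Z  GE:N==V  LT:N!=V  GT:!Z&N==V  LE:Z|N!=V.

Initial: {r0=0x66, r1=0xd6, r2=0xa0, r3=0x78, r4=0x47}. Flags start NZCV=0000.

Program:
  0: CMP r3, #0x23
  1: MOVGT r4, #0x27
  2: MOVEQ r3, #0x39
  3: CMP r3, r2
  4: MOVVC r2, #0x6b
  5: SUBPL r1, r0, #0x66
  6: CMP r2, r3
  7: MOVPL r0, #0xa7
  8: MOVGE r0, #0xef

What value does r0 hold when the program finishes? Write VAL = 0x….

[0] flags=0010 → (cmp)
[1] flags=0010 GT?T → r4=0x27
[2] flags=0010 EQ?F → skip
[3] flags=1001 → (cmp)
[4] flags=1001 VC?F → skip
[5] flags=1001 PL?F → skip
[6] flags=0011 → (cmp)
[7] flags=0011 PL?T → r0=0xa7
[8] flags=0011 GE?F → skip

VAL = 0xa7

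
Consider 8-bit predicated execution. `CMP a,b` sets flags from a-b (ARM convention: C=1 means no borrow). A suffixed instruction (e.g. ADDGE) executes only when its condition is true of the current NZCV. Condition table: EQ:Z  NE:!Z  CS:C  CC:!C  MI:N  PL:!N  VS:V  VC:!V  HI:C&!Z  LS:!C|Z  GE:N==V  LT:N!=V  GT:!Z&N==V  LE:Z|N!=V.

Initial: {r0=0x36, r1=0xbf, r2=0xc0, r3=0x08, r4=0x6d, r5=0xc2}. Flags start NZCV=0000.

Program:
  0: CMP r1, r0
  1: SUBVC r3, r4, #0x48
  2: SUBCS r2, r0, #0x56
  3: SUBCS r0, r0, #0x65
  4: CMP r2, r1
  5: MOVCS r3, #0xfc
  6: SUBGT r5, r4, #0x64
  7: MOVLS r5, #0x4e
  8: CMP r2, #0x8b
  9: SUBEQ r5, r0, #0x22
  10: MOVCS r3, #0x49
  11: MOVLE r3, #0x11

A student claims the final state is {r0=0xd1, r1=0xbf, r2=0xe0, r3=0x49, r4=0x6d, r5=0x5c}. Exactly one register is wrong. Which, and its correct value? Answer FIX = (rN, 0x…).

0: ✓ CMP  NZCV=1010
1: ✓ SUBVC  r3←0x25
2: ✓ SUBCS  r2←0xe0
3: ✓ SUBCS  r0←0xd1
4: ✓ CMP  NZCV=0010
5: ✓ MOVCS  r3←0xfc
6: ✓ SUBGT  r5←0x09
7: · MOVLS
8: ✓ CMP  NZCV=0010
9: · SUBEQ
10: ✓ MOVCS  r3←0x49
11: · MOVLE

FIX = (r5, 0x09)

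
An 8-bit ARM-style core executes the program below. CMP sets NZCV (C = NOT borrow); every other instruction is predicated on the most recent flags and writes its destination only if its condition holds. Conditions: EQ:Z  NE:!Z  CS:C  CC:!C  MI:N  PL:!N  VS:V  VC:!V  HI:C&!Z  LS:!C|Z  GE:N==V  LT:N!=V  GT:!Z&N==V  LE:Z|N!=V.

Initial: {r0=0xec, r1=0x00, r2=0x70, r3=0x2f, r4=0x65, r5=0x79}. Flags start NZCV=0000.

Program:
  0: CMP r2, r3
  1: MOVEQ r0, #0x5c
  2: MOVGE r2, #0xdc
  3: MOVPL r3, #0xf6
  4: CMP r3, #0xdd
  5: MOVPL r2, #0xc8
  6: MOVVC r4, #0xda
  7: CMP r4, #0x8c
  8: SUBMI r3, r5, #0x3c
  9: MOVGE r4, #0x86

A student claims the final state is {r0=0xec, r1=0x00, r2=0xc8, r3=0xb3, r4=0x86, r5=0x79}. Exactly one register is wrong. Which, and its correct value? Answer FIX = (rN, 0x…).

FIX = (r3, 0xf6)

[0] flags=0010 → (cmp)
[1] flags=0010 EQ?F → skip
[2] flags=0010 GE?T → r2=0xdc
[3] flags=0010 PL?T → r3=0xf6
[4] flags=0010 → (cmp)
[5] flags=0010 PL?T → r2=0xc8
[6] flags=0010 VC?T → r4=0xda
[7] flags=0010 → (cmp)
[8] flags=0010 MI?F → skip
[9] flags=0010 GE?T → r4=0x86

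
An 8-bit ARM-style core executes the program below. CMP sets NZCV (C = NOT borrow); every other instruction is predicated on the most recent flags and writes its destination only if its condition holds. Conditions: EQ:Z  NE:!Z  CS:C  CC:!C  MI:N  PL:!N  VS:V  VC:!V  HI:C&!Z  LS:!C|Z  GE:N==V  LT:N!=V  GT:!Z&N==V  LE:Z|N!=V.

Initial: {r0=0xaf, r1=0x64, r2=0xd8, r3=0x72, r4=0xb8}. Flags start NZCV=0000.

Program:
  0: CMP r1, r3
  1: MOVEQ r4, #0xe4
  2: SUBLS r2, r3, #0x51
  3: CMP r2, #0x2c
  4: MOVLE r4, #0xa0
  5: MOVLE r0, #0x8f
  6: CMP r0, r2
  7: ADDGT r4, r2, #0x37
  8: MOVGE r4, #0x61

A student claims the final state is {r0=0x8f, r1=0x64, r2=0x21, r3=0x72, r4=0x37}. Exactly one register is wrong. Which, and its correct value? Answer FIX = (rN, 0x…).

FIX = (r4, 0xa0)

[0] flags=1000 → (cmp)
[1] flags=1000 EQ?F → skip
[2] flags=1000 LS?T → r2=0x21
[3] flags=1000 → (cmp)
[4] flags=1000 LE?T → r4=0xa0
[5] flags=1000 LE?T → r0=0x8f
[6] flags=0011 → (cmp)
[7] flags=0011 GT?F → skip
[8] flags=0011 GE?F → skip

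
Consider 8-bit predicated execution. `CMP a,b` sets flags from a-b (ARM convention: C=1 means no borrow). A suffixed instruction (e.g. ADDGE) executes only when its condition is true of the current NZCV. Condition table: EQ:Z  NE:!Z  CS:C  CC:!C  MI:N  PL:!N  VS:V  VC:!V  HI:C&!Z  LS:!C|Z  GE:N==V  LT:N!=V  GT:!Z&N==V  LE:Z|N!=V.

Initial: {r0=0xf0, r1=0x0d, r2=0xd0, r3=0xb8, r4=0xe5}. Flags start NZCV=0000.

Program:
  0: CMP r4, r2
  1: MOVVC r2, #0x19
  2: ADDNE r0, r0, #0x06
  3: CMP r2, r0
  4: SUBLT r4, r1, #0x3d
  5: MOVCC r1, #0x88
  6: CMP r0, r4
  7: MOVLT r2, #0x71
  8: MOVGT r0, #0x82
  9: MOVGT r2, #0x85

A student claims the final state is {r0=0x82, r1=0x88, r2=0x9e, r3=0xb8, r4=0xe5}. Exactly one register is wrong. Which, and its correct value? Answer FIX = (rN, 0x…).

0: ✓ CMP  NZCV=0010
1: ✓ MOVVC  r2←0x19
2: ✓ ADDNE  r0←0xf6
3: ✓ CMP  NZCV=0000
4: · SUBLT
5: ✓ MOVCC  r1←0x88
6: ✓ CMP  NZCV=0010
7: · MOVLT
8: ✓ MOVGT  r0←0x82
9: ✓ MOVGT  r2←0x85

FIX = (r2, 0x85)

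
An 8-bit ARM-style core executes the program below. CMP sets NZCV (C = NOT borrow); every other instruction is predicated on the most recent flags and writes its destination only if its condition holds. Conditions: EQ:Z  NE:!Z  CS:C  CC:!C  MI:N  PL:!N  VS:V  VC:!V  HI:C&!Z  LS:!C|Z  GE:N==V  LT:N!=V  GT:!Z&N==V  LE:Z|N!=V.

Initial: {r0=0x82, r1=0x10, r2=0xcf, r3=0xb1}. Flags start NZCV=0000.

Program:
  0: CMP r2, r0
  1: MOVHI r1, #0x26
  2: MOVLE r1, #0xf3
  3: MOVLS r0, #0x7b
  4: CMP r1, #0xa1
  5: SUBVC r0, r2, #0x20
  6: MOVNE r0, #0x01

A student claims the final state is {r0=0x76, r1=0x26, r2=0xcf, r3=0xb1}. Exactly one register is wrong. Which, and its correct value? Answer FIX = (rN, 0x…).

0: ✓ CMP  NZCV=0010
1: ✓ MOVHI  r1←0x26
2: · MOVLE
3: · MOVLS
4: ✓ CMP  NZCV=1001
5: · SUBVC
6: ✓ MOVNE  r0←0x01

FIX = (r0, 0x01)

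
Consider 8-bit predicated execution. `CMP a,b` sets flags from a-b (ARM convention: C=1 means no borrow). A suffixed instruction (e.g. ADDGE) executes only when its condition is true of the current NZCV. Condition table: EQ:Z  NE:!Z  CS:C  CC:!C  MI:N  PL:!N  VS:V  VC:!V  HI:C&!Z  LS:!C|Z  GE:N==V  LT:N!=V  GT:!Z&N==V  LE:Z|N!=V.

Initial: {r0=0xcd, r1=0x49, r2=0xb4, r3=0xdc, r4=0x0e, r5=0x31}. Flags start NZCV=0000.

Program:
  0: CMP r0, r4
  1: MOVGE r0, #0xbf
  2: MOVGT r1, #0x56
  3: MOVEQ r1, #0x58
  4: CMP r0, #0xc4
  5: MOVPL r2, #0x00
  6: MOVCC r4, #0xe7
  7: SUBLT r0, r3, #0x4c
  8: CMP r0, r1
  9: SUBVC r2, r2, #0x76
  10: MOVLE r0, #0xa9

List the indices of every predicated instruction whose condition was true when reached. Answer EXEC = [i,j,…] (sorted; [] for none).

EXEC = [5,9,10]

0: ✓ CMP  NZCV=1010
1: · MOVGE
2: · MOVGT
3: · MOVEQ
4: ✓ CMP  NZCV=0010
5: ✓ MOVPL  r2←0x00
6: · MOVCC
7: · SUBLT
8: ✓ CMP  NZCV=1010
9: ✓ SUBVC  r2←0x8a
10: ✓ MOVLE  r0←0xa9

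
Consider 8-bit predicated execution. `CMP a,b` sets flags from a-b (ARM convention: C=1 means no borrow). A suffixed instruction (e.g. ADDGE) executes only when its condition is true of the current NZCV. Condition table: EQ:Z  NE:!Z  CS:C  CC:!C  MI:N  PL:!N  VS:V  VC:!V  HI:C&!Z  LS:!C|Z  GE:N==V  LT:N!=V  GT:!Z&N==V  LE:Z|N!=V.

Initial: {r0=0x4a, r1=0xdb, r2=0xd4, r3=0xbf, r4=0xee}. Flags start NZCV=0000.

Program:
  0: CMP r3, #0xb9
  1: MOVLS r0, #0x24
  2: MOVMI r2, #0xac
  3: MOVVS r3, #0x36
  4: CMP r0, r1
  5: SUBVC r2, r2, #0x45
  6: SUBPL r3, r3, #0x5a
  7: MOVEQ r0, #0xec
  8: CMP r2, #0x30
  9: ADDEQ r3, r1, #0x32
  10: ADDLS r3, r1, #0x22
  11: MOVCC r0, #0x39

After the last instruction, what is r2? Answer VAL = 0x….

0: ✓ CMP  NZCV=0010
1: · MOVLS
2: · MOVMI
3: · MOVVS
4: ✓ CMP  NZCV=0000
5: ✓ SUBVC  r2←0x8f
6: ✓ SUBPL  r3←0x65
7: · MOVEQ
8: ✓ CMP  NZCV=0011
9: · ADDEQ
10: · ADDLS
11: · MOVCC

VAL = 0x8f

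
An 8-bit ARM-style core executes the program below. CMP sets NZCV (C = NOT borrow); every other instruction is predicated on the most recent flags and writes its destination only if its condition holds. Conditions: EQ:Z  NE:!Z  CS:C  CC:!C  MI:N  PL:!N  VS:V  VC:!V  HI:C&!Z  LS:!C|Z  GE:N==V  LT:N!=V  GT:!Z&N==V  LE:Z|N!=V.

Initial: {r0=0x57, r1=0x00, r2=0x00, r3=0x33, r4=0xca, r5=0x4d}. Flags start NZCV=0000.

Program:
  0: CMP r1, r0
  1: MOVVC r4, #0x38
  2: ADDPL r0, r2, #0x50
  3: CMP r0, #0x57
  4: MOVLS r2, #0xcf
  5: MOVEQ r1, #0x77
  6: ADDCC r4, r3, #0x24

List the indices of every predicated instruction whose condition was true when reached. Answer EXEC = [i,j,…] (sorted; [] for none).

[0] flags=1000 → (cmp)
[1] flags=1000 VC?T → r4=0x38
[2] flags=1000 PL?F → skip
[3] flags=0110 → (cmp)
[4] flags=0110 LS?T → r2=0xcf
[5] flags=0110 EQ?T → r1=0x77
[6] flags=0110 CC?F → skip

EXEC = [1,4,5]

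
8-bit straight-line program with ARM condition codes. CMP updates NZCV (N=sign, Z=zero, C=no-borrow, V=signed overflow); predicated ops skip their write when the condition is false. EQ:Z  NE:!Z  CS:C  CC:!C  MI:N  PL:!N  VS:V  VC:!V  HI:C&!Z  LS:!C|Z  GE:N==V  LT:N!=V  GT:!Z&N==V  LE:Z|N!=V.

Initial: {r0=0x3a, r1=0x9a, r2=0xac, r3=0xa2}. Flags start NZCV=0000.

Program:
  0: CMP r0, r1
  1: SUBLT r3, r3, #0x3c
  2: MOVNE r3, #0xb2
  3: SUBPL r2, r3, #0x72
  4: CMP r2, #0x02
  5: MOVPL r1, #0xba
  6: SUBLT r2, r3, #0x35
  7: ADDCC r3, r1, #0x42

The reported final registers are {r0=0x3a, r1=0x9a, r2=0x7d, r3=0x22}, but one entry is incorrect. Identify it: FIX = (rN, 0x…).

0: ✓ CMP  NZCV=1001
1: · SUBLT
2: ✓ MOVNE  r3←0xb2
3: · SUBPL
4: ✓ CMP  NZCV=1010
5: · MOVPL
6: ✓ SUBLT  r2←0x7d
7: · ADDCC

FIX = (r3, 0xb2)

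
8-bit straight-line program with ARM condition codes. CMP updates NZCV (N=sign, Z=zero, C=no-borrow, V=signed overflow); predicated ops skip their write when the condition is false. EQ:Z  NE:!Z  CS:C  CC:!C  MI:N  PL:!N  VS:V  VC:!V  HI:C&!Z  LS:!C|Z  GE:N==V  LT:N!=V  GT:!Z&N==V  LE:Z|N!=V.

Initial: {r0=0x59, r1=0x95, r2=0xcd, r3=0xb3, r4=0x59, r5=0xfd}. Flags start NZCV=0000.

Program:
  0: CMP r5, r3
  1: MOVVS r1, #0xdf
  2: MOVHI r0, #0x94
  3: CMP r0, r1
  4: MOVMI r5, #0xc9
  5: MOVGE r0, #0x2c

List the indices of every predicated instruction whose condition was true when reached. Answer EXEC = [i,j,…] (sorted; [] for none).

EXEC = [2,4]

0: ✓ CMP  NZCV=0010
1: · MOVVS
2: ✓ MOVHI  r0←0x94
3: ✓ CMP  NZCV=1000
4: ✓ MOVMI  r5←0xc9
5: · MOVGE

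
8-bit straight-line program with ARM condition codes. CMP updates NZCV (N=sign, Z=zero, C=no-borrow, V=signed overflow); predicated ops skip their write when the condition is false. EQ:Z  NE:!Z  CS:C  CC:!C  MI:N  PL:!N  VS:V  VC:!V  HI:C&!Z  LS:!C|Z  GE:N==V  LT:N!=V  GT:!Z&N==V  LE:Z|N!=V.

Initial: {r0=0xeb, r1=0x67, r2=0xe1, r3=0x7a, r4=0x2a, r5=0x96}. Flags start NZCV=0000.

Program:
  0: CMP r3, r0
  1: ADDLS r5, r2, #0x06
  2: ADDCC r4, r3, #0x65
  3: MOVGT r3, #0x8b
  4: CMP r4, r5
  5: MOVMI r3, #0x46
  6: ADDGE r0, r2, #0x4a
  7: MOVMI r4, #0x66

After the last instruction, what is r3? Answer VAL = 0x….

[0] flags=1001 → (cmp)
[1] flags=1001 LS?T → r5=0xe7
[2] flags=1001 CC?T → r4=0xdf
[3] flags=1001 GT?T → r3=0x8b
[4] flags=1000 → (cmp)
[5] flags=1000 MI?T → r3=0x46
[6] flags=1000 GE?F → skip
[7] flags=1000 MI?T → r4=0x66

VAL = 0x46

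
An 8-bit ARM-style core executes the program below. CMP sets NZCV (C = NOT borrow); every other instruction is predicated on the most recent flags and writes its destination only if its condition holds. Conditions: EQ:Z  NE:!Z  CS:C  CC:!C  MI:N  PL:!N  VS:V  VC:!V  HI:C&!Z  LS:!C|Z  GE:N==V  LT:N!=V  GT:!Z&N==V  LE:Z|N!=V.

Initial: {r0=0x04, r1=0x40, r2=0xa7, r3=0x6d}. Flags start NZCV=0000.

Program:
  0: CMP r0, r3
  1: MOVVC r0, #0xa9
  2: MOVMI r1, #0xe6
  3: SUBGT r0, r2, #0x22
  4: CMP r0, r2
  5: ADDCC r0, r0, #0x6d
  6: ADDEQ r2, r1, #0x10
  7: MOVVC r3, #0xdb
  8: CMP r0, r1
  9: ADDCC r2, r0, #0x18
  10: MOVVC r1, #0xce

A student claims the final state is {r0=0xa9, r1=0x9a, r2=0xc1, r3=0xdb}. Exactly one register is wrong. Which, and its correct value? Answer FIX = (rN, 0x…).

[0] flags=1000 → (cmp)
[1] flags=1000 VC?T → r0=0xa9
[2] flags=1000 MI?T → r1=0xe6
[3] flags=1000 GT?F → skip
[4] flags=0010 → (cmp)
[5] flags=0010 CC?F → skip
[6] flags=0010 EQ?F → skip
[7] flags=0010 VC?T → r3=0xdb
[8] flags=1000 → (cmp)
[9] flags=1000 CC?T → r2=0xc1
[10] flags=1000 VC?T → r1=0xce

FIX = (r1, 0xce)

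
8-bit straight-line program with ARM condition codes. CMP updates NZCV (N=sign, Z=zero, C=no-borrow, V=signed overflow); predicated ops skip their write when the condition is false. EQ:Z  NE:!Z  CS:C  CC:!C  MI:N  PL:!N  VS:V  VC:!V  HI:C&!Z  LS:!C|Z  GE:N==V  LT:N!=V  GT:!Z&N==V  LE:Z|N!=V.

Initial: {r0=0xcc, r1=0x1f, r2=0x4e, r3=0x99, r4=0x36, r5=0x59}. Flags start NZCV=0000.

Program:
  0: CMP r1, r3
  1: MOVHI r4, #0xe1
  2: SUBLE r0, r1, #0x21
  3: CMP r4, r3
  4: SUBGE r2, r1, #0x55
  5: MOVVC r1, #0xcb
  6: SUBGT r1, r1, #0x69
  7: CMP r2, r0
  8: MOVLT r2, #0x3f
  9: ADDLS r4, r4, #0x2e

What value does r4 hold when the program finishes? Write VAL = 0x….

0: ✓ CMP  NZCV=1001
1: · MOVHI
2: · SUBLE
3: ✓ CMP  NZCV=1001
4: ✓ SUBGE  r2←0xca
5: · MOVVC
6: ✓ SUBGT  r1←0xb6
7: ✓ CMP  NZCV=1000
8: ✓ MOVLT  r2←0x3f
9: ✓ ADDLS  r4←0x64

VAL = 0x64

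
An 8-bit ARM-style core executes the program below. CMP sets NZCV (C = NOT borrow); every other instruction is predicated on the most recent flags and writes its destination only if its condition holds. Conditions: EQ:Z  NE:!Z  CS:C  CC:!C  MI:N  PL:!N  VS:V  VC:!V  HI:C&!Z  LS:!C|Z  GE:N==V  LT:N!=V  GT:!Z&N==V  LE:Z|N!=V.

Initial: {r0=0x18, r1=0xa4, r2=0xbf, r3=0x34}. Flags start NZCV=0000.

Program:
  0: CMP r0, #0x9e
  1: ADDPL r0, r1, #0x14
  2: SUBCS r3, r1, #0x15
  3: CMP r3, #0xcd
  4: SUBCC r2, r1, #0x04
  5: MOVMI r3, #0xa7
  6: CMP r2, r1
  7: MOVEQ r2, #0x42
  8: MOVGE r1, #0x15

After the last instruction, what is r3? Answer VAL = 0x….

0: ✓ CMP  NZCV=0000
1: ✓ ADDPL  r0←0xb8
2: · SUBCS
3: ✓ CMP  NZCV=0000
4: ✓ SUBCC  r2←0xa0
5: · MOVMI
6: ✓ CMP  NZCV=1000
7: · MOVEQ
8: · MOVGE

VAL = 0x34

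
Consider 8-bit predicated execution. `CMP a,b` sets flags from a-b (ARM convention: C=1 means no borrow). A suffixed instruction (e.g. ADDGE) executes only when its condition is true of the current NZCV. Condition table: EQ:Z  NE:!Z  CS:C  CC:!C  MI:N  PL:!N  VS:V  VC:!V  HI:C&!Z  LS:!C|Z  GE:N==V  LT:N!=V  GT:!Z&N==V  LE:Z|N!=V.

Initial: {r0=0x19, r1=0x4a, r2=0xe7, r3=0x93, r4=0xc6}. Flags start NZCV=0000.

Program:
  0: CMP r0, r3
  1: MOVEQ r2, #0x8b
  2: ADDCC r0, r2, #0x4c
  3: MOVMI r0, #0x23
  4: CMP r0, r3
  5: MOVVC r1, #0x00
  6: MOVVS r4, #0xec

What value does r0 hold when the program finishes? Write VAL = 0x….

VAL = 0x23

0: ✓ CMP  NZCV=1001
1: · MOVEQ
2: ✓ ADDCC  r0←0x33
3: ✓ MOVMI  r0←0x23
4: ✓ CMP  NZCV=1001
5: · MOVVC
6: ✓ MOVVS  r4←0xec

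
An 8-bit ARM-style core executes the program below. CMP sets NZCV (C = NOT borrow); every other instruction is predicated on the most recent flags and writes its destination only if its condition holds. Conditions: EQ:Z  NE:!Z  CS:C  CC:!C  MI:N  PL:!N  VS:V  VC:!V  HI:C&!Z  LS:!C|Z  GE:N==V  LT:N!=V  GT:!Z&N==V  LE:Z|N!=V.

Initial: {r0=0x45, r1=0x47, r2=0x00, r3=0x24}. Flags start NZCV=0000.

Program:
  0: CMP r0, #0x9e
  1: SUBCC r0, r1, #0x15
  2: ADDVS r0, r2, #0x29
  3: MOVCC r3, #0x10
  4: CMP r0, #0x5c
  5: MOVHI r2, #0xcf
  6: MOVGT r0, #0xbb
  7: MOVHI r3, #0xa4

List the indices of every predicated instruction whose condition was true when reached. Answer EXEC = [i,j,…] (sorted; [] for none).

[0] flags=1001 → (cmp)
[1] flags=1001 CC?T → r0=0x32
[2] flags=1001 VS?T → r0=0x29
[3] flags=1001 CC?T → r3=0x10
[4] flags=1000 → (cmp)
[5] flags=1000 HI?F → skip
[6] flags=1000 GT?F → skip
[7] flags=1000 HI?F → skip

EXEC = [1,2,3]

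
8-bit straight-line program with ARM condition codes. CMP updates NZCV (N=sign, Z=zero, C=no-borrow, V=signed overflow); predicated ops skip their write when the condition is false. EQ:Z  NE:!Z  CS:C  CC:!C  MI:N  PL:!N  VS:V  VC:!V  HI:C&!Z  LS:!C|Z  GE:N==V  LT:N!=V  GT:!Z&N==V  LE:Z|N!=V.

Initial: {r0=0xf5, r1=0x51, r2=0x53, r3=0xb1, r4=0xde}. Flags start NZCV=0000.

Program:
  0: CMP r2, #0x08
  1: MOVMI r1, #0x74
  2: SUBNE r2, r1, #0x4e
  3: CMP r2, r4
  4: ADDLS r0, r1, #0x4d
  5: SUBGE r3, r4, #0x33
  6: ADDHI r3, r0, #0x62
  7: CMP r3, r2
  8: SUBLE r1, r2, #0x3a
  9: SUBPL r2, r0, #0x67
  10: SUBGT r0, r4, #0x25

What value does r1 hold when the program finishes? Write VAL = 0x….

VAL = 0xc9

0: ✓ CMP  NZCV=0010
1: · MOVMI
2: ✓ SUBNE  r2←0x03
3: ✓ CMP  NZCV=0000
4: ✓ ADDLS  r0←0x9e
5: ✓ SUBGE  r3←0xab
6: · ADDHI
7: ✓ CMP  NZCV=1010
8: ✓ SUBLE  r1←0xc9
9: · SUBPL
10: · SUBGT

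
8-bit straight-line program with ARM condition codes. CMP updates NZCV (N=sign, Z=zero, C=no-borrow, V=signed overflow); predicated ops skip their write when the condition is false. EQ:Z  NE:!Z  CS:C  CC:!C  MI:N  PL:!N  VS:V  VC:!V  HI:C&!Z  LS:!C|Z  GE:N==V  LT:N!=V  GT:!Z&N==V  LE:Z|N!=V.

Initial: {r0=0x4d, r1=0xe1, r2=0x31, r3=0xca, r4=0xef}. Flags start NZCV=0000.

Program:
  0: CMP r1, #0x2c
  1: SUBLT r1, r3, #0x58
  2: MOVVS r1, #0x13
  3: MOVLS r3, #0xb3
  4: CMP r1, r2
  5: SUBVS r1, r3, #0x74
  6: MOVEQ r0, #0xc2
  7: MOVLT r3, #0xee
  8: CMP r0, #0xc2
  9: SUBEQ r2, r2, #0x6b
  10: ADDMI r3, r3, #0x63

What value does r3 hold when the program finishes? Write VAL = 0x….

VAL = 0x2d

0: ✓ CMP  NZCV=1010
1: ✓ SUBLT  r1←0x72
2: · MOVVS
3: · MOVLS
4: ✓ CMP  NZCV=0010
5: · SUBVS
6: · MOVEQ
7: · MOVLT
8: ✓ CMP  NZCV=1001
9: · SUBEQ
10: ✓ ADDMI  r3←0x2d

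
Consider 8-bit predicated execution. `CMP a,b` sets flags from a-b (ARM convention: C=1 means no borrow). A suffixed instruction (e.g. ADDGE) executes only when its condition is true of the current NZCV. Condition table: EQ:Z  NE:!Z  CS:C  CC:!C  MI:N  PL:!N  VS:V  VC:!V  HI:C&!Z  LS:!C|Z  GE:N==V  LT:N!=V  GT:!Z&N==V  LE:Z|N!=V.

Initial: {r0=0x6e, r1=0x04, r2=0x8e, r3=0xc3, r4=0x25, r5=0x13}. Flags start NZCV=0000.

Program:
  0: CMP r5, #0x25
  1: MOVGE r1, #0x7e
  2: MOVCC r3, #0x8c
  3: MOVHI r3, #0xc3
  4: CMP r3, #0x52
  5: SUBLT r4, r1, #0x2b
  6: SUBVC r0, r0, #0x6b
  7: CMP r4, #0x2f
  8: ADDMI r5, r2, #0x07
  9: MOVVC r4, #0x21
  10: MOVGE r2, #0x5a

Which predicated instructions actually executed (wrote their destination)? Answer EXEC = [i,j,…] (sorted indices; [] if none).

EXEC = [2,5,8,9]

0: ✓ CMP  NZCV=1000
1: · MOVGE
2: ✓ MOVCC  r3←0x8c
3: · MOVHI
4: ✓ CMP  NZCV=0011
5: ✓ SUBLT  r4←0xd9
6: · SUBVC
7: ✓ CMP  NZCV=1010
8: ✓ ADDMI  r5←0x95
9: ✓ MOVVC  r4←0x21
10: · MOVGE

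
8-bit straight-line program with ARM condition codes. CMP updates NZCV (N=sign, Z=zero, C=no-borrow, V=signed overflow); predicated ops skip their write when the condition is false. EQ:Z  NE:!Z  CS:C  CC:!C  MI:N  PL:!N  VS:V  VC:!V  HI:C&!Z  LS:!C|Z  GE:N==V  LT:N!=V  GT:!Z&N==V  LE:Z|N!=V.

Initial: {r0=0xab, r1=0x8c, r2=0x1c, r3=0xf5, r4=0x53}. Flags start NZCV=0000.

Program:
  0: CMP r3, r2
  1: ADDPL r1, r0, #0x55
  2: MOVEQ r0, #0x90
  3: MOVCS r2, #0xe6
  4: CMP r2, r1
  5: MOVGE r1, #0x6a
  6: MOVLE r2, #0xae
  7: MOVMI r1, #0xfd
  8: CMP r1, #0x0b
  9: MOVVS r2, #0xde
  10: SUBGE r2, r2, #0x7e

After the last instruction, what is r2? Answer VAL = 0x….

VAL = 0x68

0: ✓ CMP  NZCV=1010
1: · ADDPL
2: · MOVEQ
3: ✓ MOVCS  r2←0xe6
4: ✓ CMP  NZCV=0010
5: ✓ MOVGE  r1←0x6a
6: · MOVLE
7: · MOVMI
8: ✓ CMP  NZCV=0010
9: · MOVVS
10: ✓ SUBGE  r2←0x68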